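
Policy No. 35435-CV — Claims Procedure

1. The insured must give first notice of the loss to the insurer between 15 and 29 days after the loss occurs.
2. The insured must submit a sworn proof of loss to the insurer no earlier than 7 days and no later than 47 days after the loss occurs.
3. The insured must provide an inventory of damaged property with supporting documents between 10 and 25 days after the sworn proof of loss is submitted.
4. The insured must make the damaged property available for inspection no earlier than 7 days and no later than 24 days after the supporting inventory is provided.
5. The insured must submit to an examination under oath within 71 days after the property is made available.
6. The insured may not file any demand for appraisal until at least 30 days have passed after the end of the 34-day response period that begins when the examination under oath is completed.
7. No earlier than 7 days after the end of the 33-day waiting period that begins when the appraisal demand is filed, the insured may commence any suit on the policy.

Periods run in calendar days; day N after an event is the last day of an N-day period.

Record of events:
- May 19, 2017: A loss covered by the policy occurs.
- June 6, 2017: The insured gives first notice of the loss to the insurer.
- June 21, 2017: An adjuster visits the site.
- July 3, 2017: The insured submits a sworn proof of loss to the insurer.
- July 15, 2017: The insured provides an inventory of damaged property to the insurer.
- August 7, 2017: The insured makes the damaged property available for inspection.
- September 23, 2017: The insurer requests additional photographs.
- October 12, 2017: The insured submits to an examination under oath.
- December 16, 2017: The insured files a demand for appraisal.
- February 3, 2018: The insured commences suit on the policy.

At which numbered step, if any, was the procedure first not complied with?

Step 1: the window is 15–29 days after May 19, 2017 (when the loss occurs), so June 3, 2017 through June 17, 2017; done June 6, 2017 — within the window.
Step 2: the window is 7–47 days after May 19, 2017 (when the loss occurs), so May 26, 2017 through July 5, 2017; July 3, 2017 falls inside that range.
Step 3: the window is 10–25 days after July 3, 2017 (when the sworn proof of loss is submitted), so July 13, 2017 through July 28, 2017; done July 15, 2017, which is between those dates.
Step 4: the window is 7–24 days after July 15, 2017 (when the supporting inventory is provided), so July 22, 2017 through August 8, 2017; done August 7, 2017 — within the window.
Step 5: 71 days after August 7, 2017 (when the property is made available) is October 17, 2017; October 12, 2017 is within that limit.
Step 6: the earliest permitted date is 30 days after November 15, 2017 (end of the 34-day response period, which began when the examination under oath is completed on October 12, 2017), i.e. December 15, 2017; December 16, 2017 is on or after that date.
Step 7: the earliest permitted date is 7 days after January 18, 2018 (end of the 33-day waiting period, which began when the appraisal demand is filed on December 16, 2017), i.e. January 25, 2018; done February 3, 2018, after the minimum wait.

None — every step was satisfied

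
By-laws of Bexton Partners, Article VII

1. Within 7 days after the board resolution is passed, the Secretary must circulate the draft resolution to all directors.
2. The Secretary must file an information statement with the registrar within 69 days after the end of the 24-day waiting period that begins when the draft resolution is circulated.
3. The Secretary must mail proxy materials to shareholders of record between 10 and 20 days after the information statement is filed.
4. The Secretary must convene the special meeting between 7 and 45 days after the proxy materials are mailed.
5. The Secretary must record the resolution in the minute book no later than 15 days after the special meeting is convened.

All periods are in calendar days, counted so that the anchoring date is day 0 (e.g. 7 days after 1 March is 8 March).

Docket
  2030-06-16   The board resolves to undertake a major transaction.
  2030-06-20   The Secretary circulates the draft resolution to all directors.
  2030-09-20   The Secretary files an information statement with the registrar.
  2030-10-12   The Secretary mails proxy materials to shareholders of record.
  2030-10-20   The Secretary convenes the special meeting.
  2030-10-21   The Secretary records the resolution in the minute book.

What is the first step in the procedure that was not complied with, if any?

Step 3

Step 1 — counting 7 days from 2030-06-16 (when the board resolution is passed) gives a deadline of 2030-06-23; completed 2030-06-20, before the deadline.
Step 2 — counting 69 days from 2030-07-14 (end of the 24-day waiting period, which began when the draft resolution is circulated on 2030-06-20) gives a deadline of 2030-09-21; completed 2030-09-20, before the deadline.
Step 3 — 10 and 20 days from 2030-09-20 (when the information statement is filed) are 2030-09-30 and 2030-10-10 respectively; 2030-10-12 is 2 days past the end of the window.
That is the first point of non-compliance.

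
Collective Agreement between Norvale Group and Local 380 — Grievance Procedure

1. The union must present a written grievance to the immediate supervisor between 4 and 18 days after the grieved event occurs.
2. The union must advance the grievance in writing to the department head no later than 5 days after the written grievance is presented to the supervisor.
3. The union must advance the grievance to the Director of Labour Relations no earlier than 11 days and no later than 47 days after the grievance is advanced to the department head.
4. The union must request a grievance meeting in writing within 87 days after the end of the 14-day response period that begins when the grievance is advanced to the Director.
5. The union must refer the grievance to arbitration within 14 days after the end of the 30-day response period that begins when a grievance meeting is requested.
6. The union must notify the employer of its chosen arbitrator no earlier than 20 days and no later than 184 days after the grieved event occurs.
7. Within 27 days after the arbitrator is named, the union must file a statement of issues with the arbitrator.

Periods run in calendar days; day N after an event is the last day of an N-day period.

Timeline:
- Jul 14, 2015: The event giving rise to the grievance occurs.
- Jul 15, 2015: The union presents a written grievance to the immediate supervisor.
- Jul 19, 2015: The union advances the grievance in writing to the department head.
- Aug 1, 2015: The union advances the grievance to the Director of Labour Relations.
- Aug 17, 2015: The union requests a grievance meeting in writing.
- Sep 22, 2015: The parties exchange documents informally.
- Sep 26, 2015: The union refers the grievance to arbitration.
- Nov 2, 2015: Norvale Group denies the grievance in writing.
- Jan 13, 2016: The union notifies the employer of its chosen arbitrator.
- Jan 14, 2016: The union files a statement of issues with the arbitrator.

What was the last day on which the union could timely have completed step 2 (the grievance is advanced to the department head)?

Jul 20, 2015

Step 2 runs from Jul 15, 2015, when the written grievance is presented to the supervisor. 5 days after Jul 15, 2015 is Jul 20, 2015.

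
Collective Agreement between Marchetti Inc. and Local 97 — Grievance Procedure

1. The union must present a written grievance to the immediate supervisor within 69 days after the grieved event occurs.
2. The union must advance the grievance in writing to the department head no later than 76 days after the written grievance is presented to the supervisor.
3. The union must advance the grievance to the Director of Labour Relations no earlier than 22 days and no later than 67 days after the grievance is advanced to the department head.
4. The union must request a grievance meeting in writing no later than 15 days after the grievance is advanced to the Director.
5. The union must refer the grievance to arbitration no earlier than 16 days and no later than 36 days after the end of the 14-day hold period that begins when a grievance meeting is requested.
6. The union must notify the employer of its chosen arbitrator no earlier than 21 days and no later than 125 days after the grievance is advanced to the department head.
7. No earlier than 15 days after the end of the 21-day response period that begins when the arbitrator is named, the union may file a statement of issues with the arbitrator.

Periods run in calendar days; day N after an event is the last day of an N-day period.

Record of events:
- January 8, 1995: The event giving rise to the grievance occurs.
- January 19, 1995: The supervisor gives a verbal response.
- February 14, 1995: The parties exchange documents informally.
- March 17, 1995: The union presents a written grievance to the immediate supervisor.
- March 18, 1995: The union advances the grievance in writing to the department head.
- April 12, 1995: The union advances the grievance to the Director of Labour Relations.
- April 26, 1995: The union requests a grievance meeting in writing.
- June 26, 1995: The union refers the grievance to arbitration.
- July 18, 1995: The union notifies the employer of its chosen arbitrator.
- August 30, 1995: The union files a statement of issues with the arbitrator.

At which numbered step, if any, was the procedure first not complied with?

Step 5

Step 1: 69 days after January 8, 1995 (when the grieved event occurs) is March 18, 1995; March 17, 1995 is within that limit.
Step 2: 76 days after March 17, 1995 (when the written grievance is presented to the supervisor) is June 1, 1995; completed March 18, 1995, before the deadline.
Step 3: the window is 22–67 days after March 18, 1995 (when the grievance is advanced to the department head), so April 9, 1995 through May 24, 1995; April 12, 1995 falls inside that range.
Step 4: 15 days after April 12, 1995 (when the grievance is advanced to the Director) is April 27, 1995; done April 26, 1995 — timely.
Step 5: the window is 16–36 days after May 10, 1995 (end of the 14-day hold period, which began when a grievance meeting is requested on April 26, 1995), so May 26, 1995 through June 15, 1995; done June 26, 1995 — 11 days after the window closed.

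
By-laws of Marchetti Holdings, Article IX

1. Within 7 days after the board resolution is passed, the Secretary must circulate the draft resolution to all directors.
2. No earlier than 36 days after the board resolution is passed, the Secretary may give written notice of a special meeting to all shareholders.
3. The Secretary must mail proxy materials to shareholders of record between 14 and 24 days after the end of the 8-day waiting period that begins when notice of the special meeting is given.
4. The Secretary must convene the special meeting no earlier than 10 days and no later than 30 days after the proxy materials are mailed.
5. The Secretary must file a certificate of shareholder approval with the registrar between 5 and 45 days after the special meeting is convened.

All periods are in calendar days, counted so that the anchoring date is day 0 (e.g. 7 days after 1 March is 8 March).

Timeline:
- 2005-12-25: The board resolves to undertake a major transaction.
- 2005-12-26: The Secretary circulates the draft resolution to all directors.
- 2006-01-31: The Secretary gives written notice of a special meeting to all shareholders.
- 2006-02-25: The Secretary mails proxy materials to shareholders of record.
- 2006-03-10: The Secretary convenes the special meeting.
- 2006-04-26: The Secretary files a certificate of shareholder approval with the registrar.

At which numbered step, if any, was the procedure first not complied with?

(1) due by 2005-12-25 + 7 days = 2006-01-01; done 2005-12-26 — timely.
(2) permitted from 2005-12-25 + 36 days = 2006-01-30 onward; done 2006-01-31 — permitted.
(3) the permitted window runs from 2006-02-08 + 14 = 2006-02-22 to 2006-02-08 + 24 = 2006-03-04; done 2006-02-25, which is between those dates.
(4) the permitted window runs from 2006-02-25 + 10 = 2006-03-07 to 2006-02-25 + 30 = 2006-03-27; done 2006-03-10 — within the window.
(5) the permitted window runs from 2006-03-10 + 5 = 2006-03-15 to 2006-03-10 + 45 = 2006-04-24; done 2006-04-26 — 2 days after the window closed.
That is the first point of non-compliance.

Step 5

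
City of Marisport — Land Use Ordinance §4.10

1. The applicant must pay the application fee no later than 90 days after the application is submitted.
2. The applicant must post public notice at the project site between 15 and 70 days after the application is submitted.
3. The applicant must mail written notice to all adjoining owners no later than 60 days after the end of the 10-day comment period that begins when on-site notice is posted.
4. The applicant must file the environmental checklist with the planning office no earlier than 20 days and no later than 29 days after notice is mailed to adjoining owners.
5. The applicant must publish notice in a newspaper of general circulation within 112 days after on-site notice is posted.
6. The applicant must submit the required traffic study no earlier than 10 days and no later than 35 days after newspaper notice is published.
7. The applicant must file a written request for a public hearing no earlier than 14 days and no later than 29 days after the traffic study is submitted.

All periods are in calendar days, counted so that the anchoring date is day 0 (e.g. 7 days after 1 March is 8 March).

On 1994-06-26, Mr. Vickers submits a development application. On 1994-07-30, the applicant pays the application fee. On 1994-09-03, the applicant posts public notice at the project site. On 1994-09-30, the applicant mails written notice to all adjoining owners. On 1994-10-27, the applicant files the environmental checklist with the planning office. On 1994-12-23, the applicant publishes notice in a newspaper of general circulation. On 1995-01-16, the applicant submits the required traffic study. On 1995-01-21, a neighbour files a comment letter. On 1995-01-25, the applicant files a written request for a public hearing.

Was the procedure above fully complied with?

(1) due by 1994-06-26 + 90 days = 1994-09-24; done 1994-07-30 — timely.
(2) the permitted window runs from 1994-06-26 + 15 = 1994-07-11 to 1994-06-26 + 70 = 1994-09-04; 1994-09-03 falls inside that range.
(3) due by 1994-09-13 + 60 days = 1994-11-12; done 1994-09-30 — timely.
(4) the permitted window runs from 1994-09-30 + 20 = 1994-10-20 to 1994-09-30 + 29 = 1994-10-29; done 1994-10-27 — within the window.
(5) due by 1994-09-03 + 112 days = 1994-12-24; done 1994-12-23 — timely.
(6) the permitted window runs from 1994-12-23 + 10 = 1995-01-02 to 1994-12-23 + 35 = 1995-01-27; done 1995-01-16 — within the window.
(7) the permitted window runs from 1995-01-16 + 14 = 1995-01-30 to 1995-01-16 + 29 = 1995-02-14; done 1995-01-25 — 5 days before the window opened.

No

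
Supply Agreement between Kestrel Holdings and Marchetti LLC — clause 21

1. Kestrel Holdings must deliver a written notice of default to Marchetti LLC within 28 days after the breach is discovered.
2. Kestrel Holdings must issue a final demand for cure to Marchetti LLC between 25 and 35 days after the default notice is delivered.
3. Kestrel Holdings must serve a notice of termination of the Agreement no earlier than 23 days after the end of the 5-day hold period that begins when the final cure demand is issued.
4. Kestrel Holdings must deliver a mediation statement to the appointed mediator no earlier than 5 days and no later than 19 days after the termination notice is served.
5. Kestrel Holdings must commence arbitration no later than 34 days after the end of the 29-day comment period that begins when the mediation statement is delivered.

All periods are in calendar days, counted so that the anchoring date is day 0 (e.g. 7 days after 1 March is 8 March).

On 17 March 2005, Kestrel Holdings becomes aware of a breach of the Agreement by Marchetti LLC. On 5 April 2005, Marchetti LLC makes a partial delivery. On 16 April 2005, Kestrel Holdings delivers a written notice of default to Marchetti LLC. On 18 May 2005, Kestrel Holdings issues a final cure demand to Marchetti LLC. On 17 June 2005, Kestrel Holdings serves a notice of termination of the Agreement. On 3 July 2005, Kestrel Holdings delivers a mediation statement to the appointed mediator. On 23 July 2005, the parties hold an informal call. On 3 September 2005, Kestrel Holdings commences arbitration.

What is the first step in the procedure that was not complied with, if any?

Step 1: 28 days after 17 March 2005 (when the breach is discovered) is 14 April 2005; 16 April 2005 misses that deadline by 2 days.
The procedure was therefore not followed at step 1.

Step 1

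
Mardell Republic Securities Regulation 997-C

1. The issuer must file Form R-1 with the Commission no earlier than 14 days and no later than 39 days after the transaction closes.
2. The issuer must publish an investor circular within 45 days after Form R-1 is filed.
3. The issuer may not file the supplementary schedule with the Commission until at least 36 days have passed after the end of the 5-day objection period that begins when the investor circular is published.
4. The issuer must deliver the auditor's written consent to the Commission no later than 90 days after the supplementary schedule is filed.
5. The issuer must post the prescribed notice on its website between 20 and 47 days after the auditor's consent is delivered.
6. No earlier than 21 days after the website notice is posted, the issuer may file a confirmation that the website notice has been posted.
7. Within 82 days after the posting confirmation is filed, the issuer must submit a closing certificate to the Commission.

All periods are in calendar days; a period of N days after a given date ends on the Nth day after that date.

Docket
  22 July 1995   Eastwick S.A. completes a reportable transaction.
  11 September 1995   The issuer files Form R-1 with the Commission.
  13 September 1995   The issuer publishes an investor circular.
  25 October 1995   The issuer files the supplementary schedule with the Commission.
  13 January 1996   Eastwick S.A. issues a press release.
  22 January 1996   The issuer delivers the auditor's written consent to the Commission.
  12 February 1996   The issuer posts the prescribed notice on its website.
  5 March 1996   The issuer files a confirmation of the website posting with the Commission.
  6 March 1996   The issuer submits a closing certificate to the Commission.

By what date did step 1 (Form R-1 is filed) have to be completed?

30 August 1995

Step 1 runs from 22 July 1995, when the transaction closes. The window is 14–39 days after 22 July 1995; it closes on 30 August 1995.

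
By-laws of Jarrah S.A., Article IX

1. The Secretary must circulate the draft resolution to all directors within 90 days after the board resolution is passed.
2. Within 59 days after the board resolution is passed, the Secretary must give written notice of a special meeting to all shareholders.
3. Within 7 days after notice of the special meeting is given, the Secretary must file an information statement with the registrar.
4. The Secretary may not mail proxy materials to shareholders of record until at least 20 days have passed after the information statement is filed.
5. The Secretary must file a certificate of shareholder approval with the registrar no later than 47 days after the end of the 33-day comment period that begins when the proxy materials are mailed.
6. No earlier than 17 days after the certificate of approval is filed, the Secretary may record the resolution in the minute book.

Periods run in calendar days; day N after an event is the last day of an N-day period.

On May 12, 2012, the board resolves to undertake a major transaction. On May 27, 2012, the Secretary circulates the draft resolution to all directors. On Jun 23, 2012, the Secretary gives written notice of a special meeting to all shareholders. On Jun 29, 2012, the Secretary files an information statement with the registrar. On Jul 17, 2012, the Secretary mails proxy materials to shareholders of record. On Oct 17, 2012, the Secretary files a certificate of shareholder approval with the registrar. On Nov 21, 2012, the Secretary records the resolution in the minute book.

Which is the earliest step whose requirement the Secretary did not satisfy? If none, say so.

Step 1 — counting 90 days from May 12, 2012 (when the board resolution is passed) gives a deadline of Aug 10, 2012; May 27, 2012 is within that limit.
Step 2 — counting 59 days from May 12, 2012 (when the board resolution is passed) gives a deadline of Jul 10, 2012; completed Jun 23, 2012, before the deadline.
Step 3 — counting 7 days from Jun 23, 2012 (when notice of the special meeting is given) gives a deadline of Jun 30, 2012; done Jun 29, 2012 — timely.
Step 4 — must wait 20 days from Jun 29, 2012 (when the information statement is filed), so not before Jul 19, 2012; done Jul 17, 2012 — 2 days too early.

Step 4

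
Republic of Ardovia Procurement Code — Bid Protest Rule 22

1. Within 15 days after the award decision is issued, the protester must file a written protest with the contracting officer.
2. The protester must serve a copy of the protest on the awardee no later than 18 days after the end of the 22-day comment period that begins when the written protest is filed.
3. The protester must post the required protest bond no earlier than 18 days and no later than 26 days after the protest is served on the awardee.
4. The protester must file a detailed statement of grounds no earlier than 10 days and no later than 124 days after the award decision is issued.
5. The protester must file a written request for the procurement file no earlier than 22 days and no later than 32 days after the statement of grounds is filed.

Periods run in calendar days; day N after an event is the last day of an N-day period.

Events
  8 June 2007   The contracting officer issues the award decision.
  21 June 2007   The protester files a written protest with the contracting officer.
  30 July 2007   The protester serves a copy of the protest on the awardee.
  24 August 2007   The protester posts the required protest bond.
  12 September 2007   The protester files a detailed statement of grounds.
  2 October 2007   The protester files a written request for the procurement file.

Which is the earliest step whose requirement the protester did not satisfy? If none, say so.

Step 5

(1) due by 8 June 2007 + 15 days = 23 June 2007; done 21 June 2007 — timely.
(2) due by 13 July 2007 + 18 days = 31 July 2007; completed 30 July 2007, before the deadline.
(3) the permitted window runs from 30 July 2007 + 18 = 17 August 2007 to 30 July 2007 + 26 = 25 August 2007; done 24 August 2007, which is between those dates.
(4) the permitted window runs from 8 June 2007 + 10 = 18 June 2007 to 8 June 2007 + 124 = 10 October 2007; done 12 September 2007, which is between those dates.
(5) the permitted window runs from 12 September 2007 + 22 = 4 October 2007 to 12 September 2007 + 32 = 14 October 2007; 2 October 2007 is 2 days too early.
That is the first point of non-compliance.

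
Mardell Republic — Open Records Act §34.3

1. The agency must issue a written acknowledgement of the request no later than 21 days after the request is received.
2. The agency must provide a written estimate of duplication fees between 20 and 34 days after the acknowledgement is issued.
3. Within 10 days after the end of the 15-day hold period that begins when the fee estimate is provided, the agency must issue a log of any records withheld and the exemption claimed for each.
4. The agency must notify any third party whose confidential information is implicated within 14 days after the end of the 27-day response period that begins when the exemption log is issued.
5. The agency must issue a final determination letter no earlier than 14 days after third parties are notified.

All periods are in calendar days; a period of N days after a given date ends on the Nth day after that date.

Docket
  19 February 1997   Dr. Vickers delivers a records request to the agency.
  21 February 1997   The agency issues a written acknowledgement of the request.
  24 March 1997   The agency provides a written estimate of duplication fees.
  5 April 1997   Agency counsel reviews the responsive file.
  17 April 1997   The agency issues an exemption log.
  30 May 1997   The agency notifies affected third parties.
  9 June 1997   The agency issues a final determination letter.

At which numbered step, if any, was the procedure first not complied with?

Step 4

Step 1 — counting 21 days from 19 February 1997 (when the request is received) gives a deadline of 12 March 1997; 21 February 1997 is within that limit.
Step 2 — 20 and 34 days from 21 February 1997 (when the acknowledgement is issued) are 13 March 1997 and 27 March 1997 respectively; done 24 March 1997 — within the window.
Step 3 — counting 10 days from 8 April 1997 (end of the 15-day hold period, which began when the fee estimate is provided on 24 March 1997) gives a deadline of 18 April 1997; done 17 April 1997 — timely.
Step 4 — counting 14 days from 14 May 1997 (end of the 27-day response period, which began when the exemption log is issued on 17 April 1997) gives a deadline of 28 May 1997; 30 May 1997 misses that deadline by 2 days.
Later steps need not be reached.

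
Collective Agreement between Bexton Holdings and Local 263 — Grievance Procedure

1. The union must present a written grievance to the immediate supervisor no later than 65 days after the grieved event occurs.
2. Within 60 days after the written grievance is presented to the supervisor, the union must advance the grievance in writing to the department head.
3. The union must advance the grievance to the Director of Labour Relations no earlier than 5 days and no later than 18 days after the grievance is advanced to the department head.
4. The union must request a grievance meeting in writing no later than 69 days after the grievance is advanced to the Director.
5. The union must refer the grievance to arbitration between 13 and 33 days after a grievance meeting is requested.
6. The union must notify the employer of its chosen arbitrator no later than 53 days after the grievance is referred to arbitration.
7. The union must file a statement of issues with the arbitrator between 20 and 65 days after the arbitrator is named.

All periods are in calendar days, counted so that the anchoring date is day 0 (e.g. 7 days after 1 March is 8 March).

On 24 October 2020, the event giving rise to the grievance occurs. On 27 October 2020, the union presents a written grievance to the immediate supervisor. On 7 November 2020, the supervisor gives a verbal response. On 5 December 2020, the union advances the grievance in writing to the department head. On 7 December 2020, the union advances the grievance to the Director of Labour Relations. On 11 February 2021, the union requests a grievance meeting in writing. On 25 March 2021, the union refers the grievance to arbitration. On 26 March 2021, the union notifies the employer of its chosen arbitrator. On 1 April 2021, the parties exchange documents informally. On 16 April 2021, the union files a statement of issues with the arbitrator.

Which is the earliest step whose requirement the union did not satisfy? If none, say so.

Step 1 — counting 65 days from 24 October 2020 (when the grieved event occurs) gives a deadline of 28 December 2020; 27 October 2020 is within that limit.
Step 2 — counting 60 days from 27 October 2020 (when the written grievance is presented to the supervisor) gives a deadline of 26 December 2020; 5 December 2020 is within that limit.
Step 3 — 5 and 18 days from 5 December 2020 (when the grievance is advanced to the department head) are 10 December 2020 and 23 December 2020 respectively; 7 December 2020 is 3 days too early.
The procedure was therefore not followed at step 3.

Step 3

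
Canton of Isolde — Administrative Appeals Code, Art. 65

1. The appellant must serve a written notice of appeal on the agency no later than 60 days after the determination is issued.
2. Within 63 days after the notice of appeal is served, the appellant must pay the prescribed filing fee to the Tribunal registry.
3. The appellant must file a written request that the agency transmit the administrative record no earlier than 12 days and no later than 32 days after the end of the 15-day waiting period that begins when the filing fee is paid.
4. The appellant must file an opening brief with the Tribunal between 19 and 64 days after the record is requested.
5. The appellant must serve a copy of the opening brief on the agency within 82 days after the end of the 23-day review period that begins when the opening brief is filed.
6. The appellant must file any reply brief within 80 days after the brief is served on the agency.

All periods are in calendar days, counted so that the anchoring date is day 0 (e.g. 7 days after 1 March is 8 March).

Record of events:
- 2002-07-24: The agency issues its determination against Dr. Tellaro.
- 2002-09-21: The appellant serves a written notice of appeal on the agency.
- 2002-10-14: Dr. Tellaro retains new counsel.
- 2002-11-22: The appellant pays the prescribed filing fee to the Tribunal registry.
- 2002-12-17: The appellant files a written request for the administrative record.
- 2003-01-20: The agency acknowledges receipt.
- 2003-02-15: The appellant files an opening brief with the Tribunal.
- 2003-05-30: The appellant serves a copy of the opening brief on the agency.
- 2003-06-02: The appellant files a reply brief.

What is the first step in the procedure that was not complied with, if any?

Step 3

Step 1: 60 days after 2002-07-24 (when the determination is issued) is 2002-09-22; completed 2002-09-21, before the deadline.
Step 2: 63 days after 2002-09-21 (when the notice of appeal is served) is 2002-11-23; 2002-11-22 is within that limit.
Step 3: the window is 12–32 days after 2002-12-07 (end of the 15-day waiting period, which began when the filing fee is paid on 2002-11-22), so 2002-12-19 through 2003-01-08; done 2002-12-17 — 2 days before the window opened.
That is the first point of non-compliance.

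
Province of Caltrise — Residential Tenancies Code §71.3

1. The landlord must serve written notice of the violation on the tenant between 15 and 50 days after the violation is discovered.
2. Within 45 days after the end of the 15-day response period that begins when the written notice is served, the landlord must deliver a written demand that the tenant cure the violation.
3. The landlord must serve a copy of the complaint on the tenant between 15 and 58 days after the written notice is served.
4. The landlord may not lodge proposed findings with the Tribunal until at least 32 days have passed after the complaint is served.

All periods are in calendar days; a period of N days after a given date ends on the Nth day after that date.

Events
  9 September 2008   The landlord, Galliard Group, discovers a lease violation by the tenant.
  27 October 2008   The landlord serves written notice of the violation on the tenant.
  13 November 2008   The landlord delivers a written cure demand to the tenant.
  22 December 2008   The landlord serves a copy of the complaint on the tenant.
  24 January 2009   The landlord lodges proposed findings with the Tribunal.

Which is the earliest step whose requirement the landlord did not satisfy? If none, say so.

(1) the permitted window runs from 9 September 2008 + 15 = 24 September 2008 to 9 September 2008 + 50 = 29 October 2008; 27 October 2008 falls inside that range.
(2) due by 11 November 2008 + 45 days = 26 December 2008; 13 November 2008 is within that limit.
(3) the permitted window runs from 27 October 2008 + 15 = 11 November 2008 to 27 October 2008 + 58 = 24 December 2008; 22 December 2008 falls inside that range.
(4) permitted from 22 December 2008 + 32 days = 23 January 2009 onward; done 24 January 2009 — permitted.

None — every step was satisfied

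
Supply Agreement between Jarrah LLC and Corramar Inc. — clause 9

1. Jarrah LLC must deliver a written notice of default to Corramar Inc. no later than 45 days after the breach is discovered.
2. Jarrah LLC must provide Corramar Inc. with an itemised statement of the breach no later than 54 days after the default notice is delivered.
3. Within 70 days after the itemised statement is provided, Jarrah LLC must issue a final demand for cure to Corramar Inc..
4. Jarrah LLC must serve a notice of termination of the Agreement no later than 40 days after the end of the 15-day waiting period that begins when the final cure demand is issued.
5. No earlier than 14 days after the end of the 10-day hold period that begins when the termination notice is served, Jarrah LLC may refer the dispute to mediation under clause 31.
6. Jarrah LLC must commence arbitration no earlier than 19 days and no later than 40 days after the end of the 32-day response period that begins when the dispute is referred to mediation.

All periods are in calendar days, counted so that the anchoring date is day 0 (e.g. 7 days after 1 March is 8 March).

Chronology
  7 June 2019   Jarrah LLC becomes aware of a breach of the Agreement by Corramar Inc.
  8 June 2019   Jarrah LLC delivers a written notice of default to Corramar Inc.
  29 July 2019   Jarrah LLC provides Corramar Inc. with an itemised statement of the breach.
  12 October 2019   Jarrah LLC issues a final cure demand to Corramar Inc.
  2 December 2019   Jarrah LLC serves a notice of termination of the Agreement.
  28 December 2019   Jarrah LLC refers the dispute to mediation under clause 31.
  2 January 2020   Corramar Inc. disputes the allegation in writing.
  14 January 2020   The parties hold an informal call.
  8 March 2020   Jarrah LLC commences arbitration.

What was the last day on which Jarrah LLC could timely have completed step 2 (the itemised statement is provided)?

Step 2 runs from 8 June 2019, when the default notice is delivered. 54 days after 8 June 2019 is 1 August 2019.

1 August 2019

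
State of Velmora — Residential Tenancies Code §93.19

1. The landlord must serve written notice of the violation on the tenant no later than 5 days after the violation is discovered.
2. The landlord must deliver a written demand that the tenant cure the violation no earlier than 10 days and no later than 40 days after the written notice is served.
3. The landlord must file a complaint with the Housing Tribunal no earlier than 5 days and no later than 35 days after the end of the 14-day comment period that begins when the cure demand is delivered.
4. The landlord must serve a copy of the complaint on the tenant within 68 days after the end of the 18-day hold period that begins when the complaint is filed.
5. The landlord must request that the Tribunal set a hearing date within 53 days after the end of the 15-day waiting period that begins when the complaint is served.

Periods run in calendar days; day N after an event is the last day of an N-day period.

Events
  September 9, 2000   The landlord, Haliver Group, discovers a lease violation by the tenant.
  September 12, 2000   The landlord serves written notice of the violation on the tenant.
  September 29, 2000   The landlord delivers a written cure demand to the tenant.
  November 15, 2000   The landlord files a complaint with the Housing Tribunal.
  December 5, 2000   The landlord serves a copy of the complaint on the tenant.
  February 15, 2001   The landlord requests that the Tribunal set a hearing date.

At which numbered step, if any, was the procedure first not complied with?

Step 5

(1) due by September 9, 2000 + 5 days = September 14, 2000; done September 12, 2000 — timely.
(2) the permitted window runs from September 12, 2000 + 10 = September 22, 2000 to September 12, 2000 + 40 = October 22, 2000; done September 29, 2000, which is between those dates.
(3) the permitted window runs from October 13, 2000 + 5 = October 18, 2000 to October 13, 2000 + 35 = November 17, 2000; done November 15, 2000 — within the window.
(4) due by December 3, 2000 + 68 days = February 9, 2001; completed December 5, 2000, before the deadline.
(5) due by December 20, 2000 + 53 days = February 11, 2001; not done until February 15, 2001, 4 days after the deadline.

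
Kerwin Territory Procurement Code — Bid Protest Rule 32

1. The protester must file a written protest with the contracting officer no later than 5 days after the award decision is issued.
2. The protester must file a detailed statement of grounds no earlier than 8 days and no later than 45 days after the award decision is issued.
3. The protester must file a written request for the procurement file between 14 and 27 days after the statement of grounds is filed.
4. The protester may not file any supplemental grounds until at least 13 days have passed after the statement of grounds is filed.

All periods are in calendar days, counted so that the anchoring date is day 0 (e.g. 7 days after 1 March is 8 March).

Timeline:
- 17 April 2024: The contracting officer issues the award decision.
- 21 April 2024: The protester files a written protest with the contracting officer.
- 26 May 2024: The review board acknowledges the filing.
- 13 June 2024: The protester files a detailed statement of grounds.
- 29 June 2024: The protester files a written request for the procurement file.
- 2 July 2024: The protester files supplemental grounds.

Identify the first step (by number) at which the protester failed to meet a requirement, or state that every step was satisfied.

Step 1 — counting 5 days from 17 April 2024 (when the award decision is issued) gives a deadline of 22 April 2024; done 21 April 2024 — timely.
Step 2 — 8 and 45 days from 17 April 2024 (when the award decision is issued) are 25 April 2024 and 1 June 2024 respectively; 13 June 2024 is 12 days past the end of the window.
No need to go further; step 2 was not satisfied.

Step 2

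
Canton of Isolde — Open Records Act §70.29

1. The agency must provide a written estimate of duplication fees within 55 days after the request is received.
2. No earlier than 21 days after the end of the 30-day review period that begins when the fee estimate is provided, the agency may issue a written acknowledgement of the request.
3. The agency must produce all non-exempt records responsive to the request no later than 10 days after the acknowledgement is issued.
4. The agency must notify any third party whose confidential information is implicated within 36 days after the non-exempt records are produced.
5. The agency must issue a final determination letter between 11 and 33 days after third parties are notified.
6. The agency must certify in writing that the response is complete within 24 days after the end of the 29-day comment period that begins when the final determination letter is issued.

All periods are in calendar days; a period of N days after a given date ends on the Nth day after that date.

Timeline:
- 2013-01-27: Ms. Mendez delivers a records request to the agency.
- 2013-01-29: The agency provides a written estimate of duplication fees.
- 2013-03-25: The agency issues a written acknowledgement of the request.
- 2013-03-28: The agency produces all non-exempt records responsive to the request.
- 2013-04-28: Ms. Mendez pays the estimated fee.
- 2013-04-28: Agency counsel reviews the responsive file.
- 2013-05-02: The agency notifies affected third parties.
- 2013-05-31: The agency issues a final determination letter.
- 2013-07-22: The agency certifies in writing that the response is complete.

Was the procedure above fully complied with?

Yes

Step 1: 55 days after 2013-01-27 (when the request is received) is 2013-03-23; completed 2013-01-29, before the deadline.
Step 2: the earliest permitted date is 21 days after 2013-02-28 (end of the 30-day review period, which began when the fee estimate is provided on 2013-01-29), i.e. 2013-03-21; done 2013-03-25, after the minimum wait.
Step 3: 10 days after 2013-03-25 (when the acknowledgement is issued) is 2013-04-04; completed 2013-03-28, before the deadline.
Step 4: 36 days after 2013-03-28 (when the non-exempt records are produced) is 2013-05-03; done 2013-05-02 — timely.
Step 5: the window is 11–33 days after 2013-05-02 (when third parties are notified), so 2013-05-13 through 2013-06-04; done 2013-05-31 — within the window.
Step 6: 24 days after 2013-06-29 (end of the 29-day comment period, which began when the final determination letter is issued on 2013-05-31) is 2013-07-23; completed 2013-07-22, before the deadline.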